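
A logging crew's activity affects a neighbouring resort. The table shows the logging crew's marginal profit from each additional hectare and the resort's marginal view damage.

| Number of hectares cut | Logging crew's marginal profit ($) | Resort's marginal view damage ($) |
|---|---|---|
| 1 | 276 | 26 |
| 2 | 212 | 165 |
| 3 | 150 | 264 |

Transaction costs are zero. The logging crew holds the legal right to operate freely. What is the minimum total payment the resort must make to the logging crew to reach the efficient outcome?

$150

Left alone the logging crew would choose level 3 (marginal profit stays positive).
Efficient level: k* = 2 (marginal profit ≥ marginal view damage through 2).
The resort must at least cover the logging crew's forgone profit from cutting 3→2: 150 = 150.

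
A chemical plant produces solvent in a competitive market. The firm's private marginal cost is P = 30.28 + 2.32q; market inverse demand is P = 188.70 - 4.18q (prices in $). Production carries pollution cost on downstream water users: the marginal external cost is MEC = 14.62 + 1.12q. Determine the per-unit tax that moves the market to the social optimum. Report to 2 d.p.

Social marginal cost = private MC + MEC = 44.90 + 3.44q.
Set SMC = demand: 44.90 + 3.44q = 188.70 - 4.18q → q* = 18.8714.
The Pigouvian tax equals MEC at q*: 14.62 + 1.12×18.8714 = 35.7560.

tax = $35.76 per unit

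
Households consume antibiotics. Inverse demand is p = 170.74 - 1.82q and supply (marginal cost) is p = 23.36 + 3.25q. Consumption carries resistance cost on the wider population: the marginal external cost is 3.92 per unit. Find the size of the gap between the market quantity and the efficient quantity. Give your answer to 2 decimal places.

0.77 units

Market equilibrium (private): 23.36 + 3.25q = 170.74 - 1.82q → q_m = 29.0690.
Social marginal benefit = demand − MEC = 166.82 - 1.82q.
Set SMB = MC: 166.82 - 1.82q = 23.36 + 3.25q → q* = 28.2959.
Gap = |29.0690 − 28.2959| = 0.7731.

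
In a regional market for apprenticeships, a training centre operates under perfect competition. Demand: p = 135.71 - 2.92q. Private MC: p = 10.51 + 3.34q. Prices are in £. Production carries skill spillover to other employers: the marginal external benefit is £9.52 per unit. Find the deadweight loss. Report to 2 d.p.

Market equilibrium (private): 10.51 + 3.34q = 135.71 - 2.92q → q_m = 20.0000.
Social marginal cost = private MC − MEB = 0.99 + 3.34q.
Set SMC = demand: 0.99 + 3.34q = 135.71 - 2.92q → q* = 21.5208.
The welfare-loss triangle has base |q_m − q*| and height MEB(q_m) (the vertical gap between SMC and demand is zero at q* and MEB at q_m).
DWL = ½ × 1.5208 × 9.5200 = 7.2390.

DWL = £7.24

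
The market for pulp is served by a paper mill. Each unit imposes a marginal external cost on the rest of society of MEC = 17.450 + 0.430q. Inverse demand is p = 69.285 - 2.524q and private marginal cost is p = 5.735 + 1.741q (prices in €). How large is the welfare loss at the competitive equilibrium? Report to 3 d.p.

DWL = €60.614

Market equilibrium (private): 5.735 + 1.741q = 69.285 - 2.524q → q_m = 14.9004.
Social marginal cost = private MC + MEC = 23.185 + 2.171q.
Set SMC = demand: 23.185 + 2.171q = 69.285 - 2.524q → q* = 9.8190.
The welfare-loss triangle has base |q_m − q*| and height MEC(q_m) (the vertical gap between SMC and demand is zero at q* and MEC at q_m).
DWL = ½ × 5.0814 × 23.8572 = 60.6140.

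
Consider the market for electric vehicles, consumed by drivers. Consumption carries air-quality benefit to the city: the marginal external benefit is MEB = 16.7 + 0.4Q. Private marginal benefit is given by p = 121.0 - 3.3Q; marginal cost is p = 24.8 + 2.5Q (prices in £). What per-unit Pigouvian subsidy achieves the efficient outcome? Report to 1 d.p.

subsidy = £25.1 per unit

Social marginal benefit = demand + MEB = 137.7 - 2.9Q.
Set SMB = MC: 137.7 - 2.9Q = 24.8 + 2.5Q → Q* = 20.9074.
The Pigouvian subsidy equals MEB at Q*: 16.7 + 0.4×20.9074 = 25.0630.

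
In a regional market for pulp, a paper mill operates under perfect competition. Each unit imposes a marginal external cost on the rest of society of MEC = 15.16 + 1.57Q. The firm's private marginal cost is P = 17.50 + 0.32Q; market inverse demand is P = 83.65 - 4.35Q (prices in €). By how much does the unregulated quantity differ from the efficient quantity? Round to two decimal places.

Market equilibrium (private): 17.50 + 0.32Q = 83.65 - 4.35Q → Q_m = 14.1649.
Social marginal cost = private MC + MEC = 32.66 + 1.89Q.
Set SMC = demand: 32.66 + 1.89Q = 83.65 - 4.35Q → Q* = 8.1715.
Gap = |14.1649 − 8.1715| = 5.9934.

5.99 units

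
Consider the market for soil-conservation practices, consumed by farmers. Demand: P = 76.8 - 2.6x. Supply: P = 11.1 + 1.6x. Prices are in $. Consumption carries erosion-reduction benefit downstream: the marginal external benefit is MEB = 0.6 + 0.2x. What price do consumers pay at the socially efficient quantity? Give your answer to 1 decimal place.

P = $33.7

Social marginal benefit = demand + MEB = 77.4 - 2.4x.
Set SMB = MC: 77.4 - 2.4x = 11.1 + 1.6x → x* = 16.5750.
Consumer price on the demand curve at x*: 76.8 − 2.6×16.5750 = 33.7050.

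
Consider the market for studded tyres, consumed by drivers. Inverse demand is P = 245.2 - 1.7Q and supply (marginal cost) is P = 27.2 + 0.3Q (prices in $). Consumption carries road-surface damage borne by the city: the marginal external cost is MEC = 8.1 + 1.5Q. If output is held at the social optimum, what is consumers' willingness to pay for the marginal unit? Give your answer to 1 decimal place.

Social marginal benefit = demand − MEC = 237.1 - 3.2Q.
Set SMB = MC: 237.1 - 3.2Q = 27.2 + 0.3Q → Q* = 59.9714.
Consumer price on the demand curve at Q*: 245.2 − 1.7×59.9714 = 143.2486.

P = $143.2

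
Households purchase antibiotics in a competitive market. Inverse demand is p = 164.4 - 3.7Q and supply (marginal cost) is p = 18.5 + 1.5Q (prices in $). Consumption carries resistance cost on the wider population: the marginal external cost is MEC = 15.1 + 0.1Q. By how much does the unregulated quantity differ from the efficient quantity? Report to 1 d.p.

3.4 units

Market equilibrium (private): 18.5 + 1.5Q = 164.4 - 3.7Q → Q_m = 28.0577.
Social marginal benefit = demand − MEC = 149.3 - 3.8Q.
Set SMB = MC: 149.3 - 3.8Q = 18.5 + 1.5Q → Q* = 24.6792.
Gap = |28.0577 − 24.6792| = 3.3785.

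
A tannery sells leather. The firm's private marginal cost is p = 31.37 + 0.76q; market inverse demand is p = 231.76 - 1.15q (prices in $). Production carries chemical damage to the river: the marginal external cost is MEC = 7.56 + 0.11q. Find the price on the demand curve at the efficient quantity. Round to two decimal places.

Social marginal cost = private MC + MEC = 38.93 + 0.87q.
Set SMC = demand: 38.93 + 0.87q = 231.76 - 1.15q → q* = 95.4604.
Consumer price on the demand curve at q*: 231.76 − 1.15×95.4604 = 121.9805.

P = $121.98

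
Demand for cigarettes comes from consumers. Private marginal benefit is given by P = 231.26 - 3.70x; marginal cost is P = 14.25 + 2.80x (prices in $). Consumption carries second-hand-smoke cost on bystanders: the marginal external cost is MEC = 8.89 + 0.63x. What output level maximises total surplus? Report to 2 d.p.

x* = 29.19

Social marginal benefit = demand − MEC = 222.37 - 4.33x.
Set SMB = MC: 222.37 - 4.33x = 14.25 + 2.80x → x* = 29.1893.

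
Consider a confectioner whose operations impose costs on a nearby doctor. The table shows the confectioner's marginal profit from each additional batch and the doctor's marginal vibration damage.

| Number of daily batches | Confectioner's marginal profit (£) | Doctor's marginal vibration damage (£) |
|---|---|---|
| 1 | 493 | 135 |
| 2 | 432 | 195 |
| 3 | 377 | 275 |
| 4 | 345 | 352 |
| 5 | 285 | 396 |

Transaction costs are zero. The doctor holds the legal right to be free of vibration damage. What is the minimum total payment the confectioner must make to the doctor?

Efficient level: marginal profit ≥ marginal vibration damage through level 3, so k* = 3.
With the doctor holding the right, the confectioner must at least compensate total damage at k*: 135 + 195 + 275 = 605.

£605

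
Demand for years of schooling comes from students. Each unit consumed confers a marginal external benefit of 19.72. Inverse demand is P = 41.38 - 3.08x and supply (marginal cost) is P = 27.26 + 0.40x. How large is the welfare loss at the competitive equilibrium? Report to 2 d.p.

Market equilibrium (private): 27.26 + 0.40x = 41.38 - 3.08x → x_m = 4.0575.
Social marginal benefit = demand + MEB = 61.10 - 3.08x.
Set SMB = MC: 61.10 - 3.08x = 27.26 + 0.40x → x* = 9.7241.
Height of the DWL triangle at x_m is SMB(x_m) − MC(x_m) = MEB(x_m) = 19.7200.
DWL = ½ × 5.6666 × 19.7200 = 55.8727.

DWL = 55.87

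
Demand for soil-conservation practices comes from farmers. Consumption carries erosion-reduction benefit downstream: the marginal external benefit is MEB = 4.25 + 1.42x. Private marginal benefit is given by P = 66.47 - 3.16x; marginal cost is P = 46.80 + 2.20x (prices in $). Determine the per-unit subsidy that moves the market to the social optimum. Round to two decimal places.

subsidy = $12.87 per unit

Social marginal benefit = demand + MEB = 70.72 - 1.74x.
Set SMB = MC: 70.72 - 1.74x = 46.80 + 2.20x → x* = 6.0711.
The Pigouvian subsidy equals MEB at x*: 4.25 + 1.42×6.0711 = 12.8710.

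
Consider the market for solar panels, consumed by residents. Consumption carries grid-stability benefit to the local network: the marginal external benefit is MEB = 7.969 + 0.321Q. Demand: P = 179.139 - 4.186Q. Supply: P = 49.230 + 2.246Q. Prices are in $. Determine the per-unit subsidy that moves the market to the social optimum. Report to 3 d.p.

Social marginal benefit = demand + MEB = 187.108 - 3.865Q.
Set SMB = MC: 187.108 - 3.865Q = 49.230 + 2.246Q → Q* = 22.5623.
The Pigouvian subsidy equals MEB at Q*: 7.969 + 0.321×22.5623 = 15.2115.

subsidy = $15.211 per unit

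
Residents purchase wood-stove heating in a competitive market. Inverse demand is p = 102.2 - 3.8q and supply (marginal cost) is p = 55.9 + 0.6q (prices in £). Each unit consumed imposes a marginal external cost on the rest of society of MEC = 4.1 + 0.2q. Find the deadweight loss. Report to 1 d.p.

DWL = £4.2

Market equilibrium (private): 55.9 + 0.6q = 102.2 - 3.8q → q_m = 10.5227.
Social marginal benefit = demand − MEC = 98.1 - 4.0q.
Set SMB = MC: 98.1 - 4.0q = 55.9 + 0.6q → q* = 9.1739.
Height of the DWL triangle at q_m is MC(q_m) − SMB(q_m) = MEC(q_m) = 6.2045.
DWL = ½ × 1.3488 × 6.2045 = 4.1843.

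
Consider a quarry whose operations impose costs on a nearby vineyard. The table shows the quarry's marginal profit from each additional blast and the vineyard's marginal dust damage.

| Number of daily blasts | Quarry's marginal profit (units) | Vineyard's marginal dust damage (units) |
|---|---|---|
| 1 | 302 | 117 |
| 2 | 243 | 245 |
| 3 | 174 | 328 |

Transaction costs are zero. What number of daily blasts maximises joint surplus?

Bargaining reaches the level where marginal profit last exceeds marginal dust damage.
That holds through level 1 (302 ≥ 117) but not at 2 (243 < 245).

1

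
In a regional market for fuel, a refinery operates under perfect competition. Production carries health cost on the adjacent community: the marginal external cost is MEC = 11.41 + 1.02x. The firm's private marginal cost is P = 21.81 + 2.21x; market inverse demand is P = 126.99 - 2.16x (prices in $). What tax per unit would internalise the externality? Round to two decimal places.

tax = $29.15 per unit

Social marginal cost = private MC + MEC = 33.22 + 3.23x.
Set SMC = demand: 33.22 + 3.23x = 126.99 - 2.16x → x* = 17.3970.
The Pigouvian tax equals MEC at x*: 11.41 + 1.02×17.3970 = 29.1549.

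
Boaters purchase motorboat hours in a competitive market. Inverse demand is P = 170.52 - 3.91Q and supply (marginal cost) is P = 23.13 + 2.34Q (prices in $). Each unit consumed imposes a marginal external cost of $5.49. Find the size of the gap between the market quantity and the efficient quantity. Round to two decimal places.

0.88 units

Market equilibrium (private): 23.13 + 2.34Q = 170.52 - 3.91Q → Q_m = 23.5824.
Social marginal benefit = demand − MEC = 165.03 - 3.91Q.
Set SMB = MC: 165.03 - 3.91Q = 23.13 + 2.34Q → Q* = 22.7040.
Gap = |23.5824 − 22.7040| = 0.8784.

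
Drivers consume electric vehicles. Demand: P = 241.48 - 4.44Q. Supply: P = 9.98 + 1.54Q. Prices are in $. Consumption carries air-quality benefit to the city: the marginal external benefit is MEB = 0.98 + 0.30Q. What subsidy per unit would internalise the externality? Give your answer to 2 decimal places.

subsidy = $13.26 per unit

Social marginal benefit = demand + MEB = 242.46 - 4.14Q.
Set SMB = MC: 242.46 - 4.14Q = 9.98 + 1.54Q → Q* = 40.9296.
The Pigouvian subsidy equals MEB at Q*: 0.98 + 0.30×40.9296 = 13.2589.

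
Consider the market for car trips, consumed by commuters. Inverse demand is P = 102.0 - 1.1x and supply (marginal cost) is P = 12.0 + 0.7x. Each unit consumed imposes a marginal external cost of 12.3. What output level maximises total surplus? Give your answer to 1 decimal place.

Social marginal benefit = demand − MEC = 89.7 - 1.1x.
Set SMB = MC: 89.7 - 1.1x = 12.0 + 0.7x → x* = 43.1667.

x* = 43.2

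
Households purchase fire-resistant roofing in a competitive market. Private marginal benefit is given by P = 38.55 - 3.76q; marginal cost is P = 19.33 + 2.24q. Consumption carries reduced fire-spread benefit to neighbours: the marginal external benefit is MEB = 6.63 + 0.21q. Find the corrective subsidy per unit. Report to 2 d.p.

Social marginal benefit = demand + MEB = 45.18 - 3.55q.
Set SMB = MC: 45.18 - 3.55q = 19.33 + 2.24q → q* = 4.4646.
The Pigouvian subsidy equals MEB at q*: 6.63 + 0.21×4.4646 = 7.5676.

subsidy = 7.57 per unit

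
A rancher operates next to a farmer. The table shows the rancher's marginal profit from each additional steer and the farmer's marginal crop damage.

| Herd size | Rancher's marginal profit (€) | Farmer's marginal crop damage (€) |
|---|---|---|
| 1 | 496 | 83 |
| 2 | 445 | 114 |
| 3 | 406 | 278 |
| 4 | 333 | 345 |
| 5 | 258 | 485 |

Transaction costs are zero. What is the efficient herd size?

3

Bargaining reaches the level where marginal profit last exceeds marginal crop damage.
That holds through level 3 (406 ≥ 278) but not at 4 (333 < 345).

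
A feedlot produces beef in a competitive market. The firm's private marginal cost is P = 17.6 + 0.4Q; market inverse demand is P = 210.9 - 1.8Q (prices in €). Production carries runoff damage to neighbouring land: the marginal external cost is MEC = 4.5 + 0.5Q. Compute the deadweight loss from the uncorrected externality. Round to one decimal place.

Market equilibrium (private): 17.6 + 0.4Q = 210.9 - 1.8Q → Q_m = 87.8636.
Social marginal cost = private MC + MEC = 22.1 + 0.9Q.
Set SMC = demand: 22.1 + 0.9Q = 210.9 - 1.8Q → Q* = 69.9259.
Between Q* and Q_m the wedge SMC − demand runs linearly from 0 to MEC(Q_m), so the loss is a triangle.
DWL = ½ × 17.9377 × 48.4318 = 434.3775.

DWL = €434.4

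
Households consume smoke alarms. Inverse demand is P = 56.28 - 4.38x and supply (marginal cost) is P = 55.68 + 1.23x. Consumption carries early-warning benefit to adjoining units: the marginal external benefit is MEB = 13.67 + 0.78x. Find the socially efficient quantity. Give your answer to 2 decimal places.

Social marginal benefit = demand + MEB = 69.95 - 3.60x.
Set SMB = MC: 69.95 - 3.60x = 55.68 + 1.23x → x* = 2.9545.

x* = 2.95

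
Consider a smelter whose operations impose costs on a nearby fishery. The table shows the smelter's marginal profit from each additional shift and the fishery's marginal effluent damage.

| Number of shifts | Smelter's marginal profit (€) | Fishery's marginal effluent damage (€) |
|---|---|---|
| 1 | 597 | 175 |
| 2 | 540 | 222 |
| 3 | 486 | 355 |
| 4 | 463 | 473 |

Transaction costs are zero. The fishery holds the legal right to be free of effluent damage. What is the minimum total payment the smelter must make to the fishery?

€752

Efficient level: marginal profit ≥ marginal effluent damage through level 3, so k* = 3.
With the fishery holding the right, the smelter must at least compensate total damage at k*: 175 + 222 + 355 = 752.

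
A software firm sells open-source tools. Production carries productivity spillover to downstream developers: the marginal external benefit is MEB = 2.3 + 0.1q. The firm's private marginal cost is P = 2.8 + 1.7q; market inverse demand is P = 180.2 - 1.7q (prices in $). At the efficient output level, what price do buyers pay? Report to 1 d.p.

Social marginal cost = private MC − MEB = 0.5 + 1.6q.
Set SMC = demand: 0.5 + 1.6q = 180.2 - 1.7q → q* = 54.4545.
Consumer price on the demand curve at q*: 180.2 − 1.7×54.4545 = 87.6274.

P = $87.6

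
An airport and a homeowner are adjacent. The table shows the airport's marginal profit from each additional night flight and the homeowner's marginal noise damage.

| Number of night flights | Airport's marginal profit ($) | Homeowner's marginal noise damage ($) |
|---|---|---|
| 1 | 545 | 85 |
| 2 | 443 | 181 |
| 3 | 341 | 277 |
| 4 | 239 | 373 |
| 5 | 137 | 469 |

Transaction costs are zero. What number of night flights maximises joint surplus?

3

Bargaining reaches the level where marginal profit last exceeds marginal noise damage.
That holds through level 3 (341 ≥ 277) but not at 4 (239 < 373).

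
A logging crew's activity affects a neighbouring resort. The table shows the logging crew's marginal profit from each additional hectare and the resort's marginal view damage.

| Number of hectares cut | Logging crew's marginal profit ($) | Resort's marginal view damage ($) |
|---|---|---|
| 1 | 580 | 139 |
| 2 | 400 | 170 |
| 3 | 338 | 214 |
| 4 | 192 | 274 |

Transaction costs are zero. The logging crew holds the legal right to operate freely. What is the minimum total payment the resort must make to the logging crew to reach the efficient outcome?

$192

Left alone the logging crew would choose level 4 (marginal profit stays positive).
Efficient level: k* = 3 (marginal profit ≥ marginal view damage through 3).
The resort must at least cover the logging crew's forgone profit from cutting 4→3: 192 = 192.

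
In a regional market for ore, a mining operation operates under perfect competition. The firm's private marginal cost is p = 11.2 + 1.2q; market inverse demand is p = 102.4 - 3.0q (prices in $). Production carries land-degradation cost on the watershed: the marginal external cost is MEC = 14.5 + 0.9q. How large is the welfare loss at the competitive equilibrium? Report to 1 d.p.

DWL = $113.6

Market equilibrium (private): 11.2 + 1.2q = 102.4 - 3.0q → q_m = 21.7143.
Social marginal cost = private MC + MEC = 25.7 + 2.1q.
Set SMC = demand: 25.7 + 2.1q = 102.4 - 3.0q → q* = 15.0392.
Between q* and q_m the wedge SMC − demand runs linearly from 0 to MEC(q_m), so the loss is a triangle.
DWL = ½ × 6.6751 × 34.0429 = 113.6199.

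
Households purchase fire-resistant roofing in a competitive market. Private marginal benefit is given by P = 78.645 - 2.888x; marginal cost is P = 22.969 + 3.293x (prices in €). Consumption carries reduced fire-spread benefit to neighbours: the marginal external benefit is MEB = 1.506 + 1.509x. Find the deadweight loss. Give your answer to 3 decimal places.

Market equilibrium (private): 22.969 + 3.293x = 78.645 - 2.888x → x_m = 9.0076.
Social marginal benefit = demand + MEB = 80.151 - 1.379x.
Set SMB = MC: 80.151 - 1.379x = 22.969 + 3.293x → x* = 12.2393.
Between x* and x_m the wedge SMB − MC runs linearly from 0 to MEB(x_m), so the loss is a triangle.
DWL = ½ × 3.2317 × 15.0985 = 24.3969.

DWL = €24.397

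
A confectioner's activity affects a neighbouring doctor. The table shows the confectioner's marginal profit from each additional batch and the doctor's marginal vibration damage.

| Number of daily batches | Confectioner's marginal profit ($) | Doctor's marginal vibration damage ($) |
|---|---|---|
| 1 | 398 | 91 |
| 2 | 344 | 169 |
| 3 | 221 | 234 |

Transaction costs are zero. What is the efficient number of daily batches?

Bargaining reaches the level where marginal profit last exceeds marginal vibration damage.
That holds through level 2 (344 ≥ 169) but not at 3 (221 < 234).

2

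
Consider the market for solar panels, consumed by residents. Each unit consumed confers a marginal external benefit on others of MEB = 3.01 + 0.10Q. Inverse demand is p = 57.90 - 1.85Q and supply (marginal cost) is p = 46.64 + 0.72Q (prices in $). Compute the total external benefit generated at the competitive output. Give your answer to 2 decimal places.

Market equilibrium (private): 46.64 + 0.72Q = 57.90 - 1.85Q → Q_m = 4.3813.
Total external benefit = ∫₀^{Q_m} (3.01 + 0.10Q) dQ = 3.01×4.3813 + ½×0.10×4.3813² = 14.1475.

$14.15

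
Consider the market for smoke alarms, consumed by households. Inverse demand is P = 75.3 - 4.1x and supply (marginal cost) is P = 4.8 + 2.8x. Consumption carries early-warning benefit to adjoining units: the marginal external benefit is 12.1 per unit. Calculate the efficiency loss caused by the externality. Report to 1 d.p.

Market equilibrium (private): 4.8 + 2.8x = 75.3 - 4.1x → x_m = 10.2174.
Social marginal benefit = demand + MEB = 87.4 - 4.1x.
Set SMB = MC: 87.4 - 4.1x = 4.8 + 2.8x → x* = 11.9710.
Between x* and x_m the wedge SMB − MC runs linearly from 0 to MEB(x_m), so the loss is a triangle.
DWL = ½ × 1.7536 × 12.1000 = 10.6093.

DWL = 10.6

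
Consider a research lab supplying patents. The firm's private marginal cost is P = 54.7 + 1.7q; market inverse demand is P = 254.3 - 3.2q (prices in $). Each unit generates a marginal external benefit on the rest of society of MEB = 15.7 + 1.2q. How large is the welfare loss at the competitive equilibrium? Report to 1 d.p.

DWL = $563.6

Market equilibrium (private): 54.7 + 1.7q = 254.3 - 3.2q → q_m = 40.7347.
Social marginal cost = private MC − MEB = 39.0 + 0.5q.
Set SMC = demand: 39.0 + 0.5q = 254.3 - 3.2q → q* = 58.1892.
Between q* and q_m the wedge demand − SMC runs linearly from 0 to MEB(q_m), so the loss is a triangle.
DWL = ½ × 17.4545 × 64.5816 = 563.6198.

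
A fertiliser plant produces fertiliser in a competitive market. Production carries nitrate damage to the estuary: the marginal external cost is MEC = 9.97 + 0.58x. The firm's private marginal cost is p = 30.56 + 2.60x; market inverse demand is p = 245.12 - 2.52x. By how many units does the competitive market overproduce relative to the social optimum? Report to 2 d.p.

Market equilibrium (private): 30.56 + 2.60x = 245.12 - 2.52x → x_m = 41.9063.
Social marginal cost = private MC + MEC = 40.53 + 3.18x.
Set SMC = demand: 40.53 + 3.18x = 245.12 - 2.52x → x* = 35.8930.
Gap = |41.9063 − 35.8930| = 6.0133.

6.01 units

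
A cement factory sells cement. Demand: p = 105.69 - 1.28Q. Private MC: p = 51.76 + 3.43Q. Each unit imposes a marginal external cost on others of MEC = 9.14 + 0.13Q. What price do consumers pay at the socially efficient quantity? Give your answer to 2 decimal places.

Social marginal cost = private MC + MEC = 60.90 + 3.56Q.
Set SMC = demand: 60.90 + 3.56Q = 105.69 - 1.28Q → Q* = 9.2541.
Consumer price on the demand curve at Q*: 105.69 − 1.28×9.2541 = 93.8448.

P = 93.84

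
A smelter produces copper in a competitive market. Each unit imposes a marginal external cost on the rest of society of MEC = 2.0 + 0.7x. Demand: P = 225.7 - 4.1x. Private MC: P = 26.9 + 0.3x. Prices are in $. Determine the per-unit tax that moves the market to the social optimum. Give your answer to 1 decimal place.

Social marginal cost = private MC + MEC = 28.9 + x.
Set SMC = demand: 28.9 + x = 225.7 - 4.1x → x* = 38.5882.
The Pigouvian tax equals MEC at x*: 2.0 + 0.7×38.5882 = 29.0117.

tax = $29.0 per unit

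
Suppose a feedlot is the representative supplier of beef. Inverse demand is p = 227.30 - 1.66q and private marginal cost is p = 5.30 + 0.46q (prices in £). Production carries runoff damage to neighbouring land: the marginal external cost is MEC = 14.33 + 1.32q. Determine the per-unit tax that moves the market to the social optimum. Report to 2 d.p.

tax = £94.02 per unit

Social marginal cost = private MC + MEC = 19.63 + 1.78q.
Set SMC = demand: 19.63 + 1.78q = 227.30 - 1.66q → q* = 60.3692.
The Pigouvian tax equals MEC at q*: 14.33 + 1.32×60.3692 = 94.0173.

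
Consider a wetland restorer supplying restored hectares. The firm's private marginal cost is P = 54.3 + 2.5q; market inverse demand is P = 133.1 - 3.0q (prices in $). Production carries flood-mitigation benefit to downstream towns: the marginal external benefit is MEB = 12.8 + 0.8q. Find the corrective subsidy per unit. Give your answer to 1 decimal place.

subsidy = $28.4 per unit

Social marginal cost = private MC − MEB = 41.5 + 1.7q.
Set SMC = demand: 41.5 + 1.7q = 133.1 - 3.0q → q* = 19.4894.
The Pigouvian subsidy equals MEB at q*: 12.8 + 0.8×19.4894 = 28.3915.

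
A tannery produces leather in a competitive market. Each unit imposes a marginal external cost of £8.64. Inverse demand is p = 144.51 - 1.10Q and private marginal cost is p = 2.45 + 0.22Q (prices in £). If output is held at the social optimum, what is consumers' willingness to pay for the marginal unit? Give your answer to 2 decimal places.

Social marginal cost = private MC + MEC = 11.09 + 0.22Q.
Set SMC = demand: 11.09 + 0.22Q = 144.51 - 1.10Q → Q* = 101.0758.
Consumer price on the demand curve at Q*: 144.51 − 1.10×101.0758 = 33.3266.

P = £33.33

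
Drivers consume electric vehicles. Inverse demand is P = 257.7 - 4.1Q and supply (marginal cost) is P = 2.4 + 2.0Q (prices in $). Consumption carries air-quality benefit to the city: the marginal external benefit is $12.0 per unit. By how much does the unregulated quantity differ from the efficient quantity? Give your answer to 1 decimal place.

2.0 units

Market equilibrium (private): 2.4 + 2.0Q = 257.7 - 4.1Q → Q_m = 41.8525.
Social marginal benefit = demand + MEB = 269.7 - 4.1Q.
Set SMB = MC: 269.7 - 4.1Q = 2.4 + 2.0Q → Q* = 43.8197.
Gap = |41.8525 − 43.8197| = 1.9672.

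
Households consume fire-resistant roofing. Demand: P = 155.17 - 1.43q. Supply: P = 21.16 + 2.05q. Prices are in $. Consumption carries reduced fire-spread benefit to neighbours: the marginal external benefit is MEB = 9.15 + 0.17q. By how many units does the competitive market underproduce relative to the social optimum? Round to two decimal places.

Market equilibrium (private): 21.16 + 2.05q = 155.17 - 1.43q → q_m = 38.5086.
Social marginal benefit = demand + MEB = 164.32 - 1.26q.
Set SMB = MC: 164.32 - 1.26q = 21.16 + 2.05q → q* = 43.2508.
Gap = |38.5086 − 43.2508| = 4.7422.

4.74 units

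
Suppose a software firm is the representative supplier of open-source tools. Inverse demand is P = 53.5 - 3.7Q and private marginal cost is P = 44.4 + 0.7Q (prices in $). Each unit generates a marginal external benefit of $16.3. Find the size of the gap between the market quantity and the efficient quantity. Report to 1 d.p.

3.7 units

Market equilibrium (private): 44.4 + 0.7Q = 53.5 - 3.7Q → Q_m = 2.0682.
Social marginal cost = private MC − MEB = 28.1 + 0.7Q.
Set SMC = demand: 28.1 + 0.7Q = 53.5 - 3.7Q → Q* = 5.7727.
Gap = |2.0682 − 5.7727| = 3.7045.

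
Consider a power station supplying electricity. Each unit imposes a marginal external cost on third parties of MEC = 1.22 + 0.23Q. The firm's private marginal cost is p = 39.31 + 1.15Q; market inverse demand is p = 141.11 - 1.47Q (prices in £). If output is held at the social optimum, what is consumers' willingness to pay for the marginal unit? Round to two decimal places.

Social marginal cost = private MC + MEC = 40.53 + 1.38Q.
Set SMC = demand: 40.53 + 1.38Q = 141.11 - 1.47Q → Q* = 35.2912.
Consumer price on the demand curve at Q*: 141.11 − 1.47×35.2912 = 89.2319.

P = £89.23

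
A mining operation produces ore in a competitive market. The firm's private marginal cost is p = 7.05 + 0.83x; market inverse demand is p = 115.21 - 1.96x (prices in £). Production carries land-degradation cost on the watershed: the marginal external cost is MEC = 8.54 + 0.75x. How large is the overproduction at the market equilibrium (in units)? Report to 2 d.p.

10.63 units

Market equilibrium (private): 7.05 + 0.83x = 115.21 - 1.96x → x_m = 38.7670.
Social marginal cost = private MC + MEC = 15.59 + 1.58x.
Set SMC = demand: 15.59 + 1.58x = 115.21 - 1.96x → x* = 28.1412.
Gap = |38.7670 − 28.1412| = 10.6258.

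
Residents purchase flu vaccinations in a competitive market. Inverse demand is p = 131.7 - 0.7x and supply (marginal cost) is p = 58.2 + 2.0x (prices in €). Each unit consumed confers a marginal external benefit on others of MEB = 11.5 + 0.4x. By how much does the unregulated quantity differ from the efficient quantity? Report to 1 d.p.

Market equilibrium (private): 58.2 + 2.0x = 131.7 - 0.7x → x_m = 27.2222.
Social marginal benefit = demand + MEB = 143.2 - 0.3x.
Set SMB = MC: 143.2 - 0.3x = 58.2 + 2.0x → x* = 36.9565.
Gap = |27.2222 − 36.9565| = 9.7343.

9.7 units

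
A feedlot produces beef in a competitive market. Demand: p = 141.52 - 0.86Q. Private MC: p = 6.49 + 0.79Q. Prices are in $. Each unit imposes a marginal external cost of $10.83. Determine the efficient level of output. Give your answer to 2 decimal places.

Q* = 75.27

Social marginal cost = private MC + MEC = 17.32 + 0.79Q.
Set SMC = demand: 17.32 + 0.79Q = 141.52 - 0.86Q → Q* = 75.2727.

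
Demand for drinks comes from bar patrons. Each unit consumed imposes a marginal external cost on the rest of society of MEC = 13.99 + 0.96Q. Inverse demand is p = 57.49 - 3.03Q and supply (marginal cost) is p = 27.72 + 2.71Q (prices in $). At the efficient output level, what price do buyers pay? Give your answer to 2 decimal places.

Social marginal benefit = demand − MEC = 43.50 - 3.99Q.
Set SMB = MC: 43.50 - 3.99Q = 27.72 + 2.71Q → Q* = 2.3552.
Consumer price on the demand curve at Q*: 57.49 − 3.03×2.3552 = 50.3537.

P = $50.35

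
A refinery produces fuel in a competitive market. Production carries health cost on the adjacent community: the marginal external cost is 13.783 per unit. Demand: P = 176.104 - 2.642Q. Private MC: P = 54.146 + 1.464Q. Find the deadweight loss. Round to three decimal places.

Market equilibrium (private): 54.146 + 1.464Q = 176.104 - 2.642Q → Q_m = 29.7024.
Social marginal cost = private MC + MEC = 67.929 + 1.464Q.
Set SMC = demand: 67.929 + 1.464Q = 176.104 - 2.642Q → Q* = 26.3456.
Height of the DWL triangle at Q_m is SMC(Q_m) − demand(Q_m) = MEC(Q_m) = 13.7830.
DWL = ½ × 3.3568 × 13.7830 = 23.1334.

DWL = 23.133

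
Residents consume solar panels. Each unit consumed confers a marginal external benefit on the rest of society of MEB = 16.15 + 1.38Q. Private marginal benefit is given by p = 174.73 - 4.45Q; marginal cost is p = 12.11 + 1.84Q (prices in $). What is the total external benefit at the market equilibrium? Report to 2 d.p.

$878.74

Market equilibrium (private): 12.11 + 1.84Q = 174.73 - 4.45Q → Q_m = 25.8537.
Total external benefit = ∫₀^{Q_m} (16.15 + 1.38Q) dQ = 16.15×25.8537 + ½×1.38×25.8537² = 878.7428.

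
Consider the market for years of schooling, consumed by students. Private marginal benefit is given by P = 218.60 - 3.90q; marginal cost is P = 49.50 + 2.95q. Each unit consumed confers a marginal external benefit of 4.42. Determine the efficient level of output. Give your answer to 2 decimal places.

Social marginal benefit = demand + MEB = 223.02 - 3.90q.
Set SMB = MC: 223.02 - 3.90q = 49.50 + 2.95q → q* = 25.3314.

q* = 25.33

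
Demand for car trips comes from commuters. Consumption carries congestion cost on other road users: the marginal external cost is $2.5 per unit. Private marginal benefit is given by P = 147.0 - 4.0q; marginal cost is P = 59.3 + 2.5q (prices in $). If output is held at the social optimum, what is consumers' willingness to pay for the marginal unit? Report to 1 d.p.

Social marginal benefit = demand − MEC = 144.5 - 4.0q.
Set SMB = MC: 144.5 - 4.0q = 59.3 + 2.5q → q* = 13.1077.
Consumer price on the demand curve at q*: 147.0 − 4.0×13.1077 = 94.5692.

P = $94.6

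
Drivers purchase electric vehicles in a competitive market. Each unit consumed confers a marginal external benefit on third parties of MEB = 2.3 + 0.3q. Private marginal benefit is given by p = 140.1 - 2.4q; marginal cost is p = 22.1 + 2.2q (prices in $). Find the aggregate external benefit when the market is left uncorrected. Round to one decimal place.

Market equilibrium (private): 22.1 + 2.2q = 140.1 - 2.4q → q_m = 25.6522.
Total external benefit = ∫₀^{q_m} (2.3 + 0.3q) dq = 2.3×25.6522 + ½×0.3×25.6522² = 157.7054.

$157.7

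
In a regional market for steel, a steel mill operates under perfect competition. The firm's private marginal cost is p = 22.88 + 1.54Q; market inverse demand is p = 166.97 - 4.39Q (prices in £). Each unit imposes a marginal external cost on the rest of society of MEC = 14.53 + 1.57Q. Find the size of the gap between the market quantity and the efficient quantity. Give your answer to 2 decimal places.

Market equilibrium (private): 22.88 + 1.54Q = 166.97 - 4.39Q → Q_m = 24.2985.
Social marginal cost = private MC + MEC = 37.41 + 3.11Q.
Set SMC = demand: 37.41 + 3.11Q = 166.97 - 4.39Q → Q* = 17.2747.
Gap = |24.2985 − 17.2747| = 7.0238.

7.02 units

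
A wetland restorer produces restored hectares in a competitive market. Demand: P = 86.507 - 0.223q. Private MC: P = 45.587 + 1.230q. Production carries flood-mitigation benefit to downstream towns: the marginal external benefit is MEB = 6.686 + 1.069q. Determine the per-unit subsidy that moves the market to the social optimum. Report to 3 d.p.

subsidy = 139.214 per unit

Social marginal cost = private MC − MEB = 38.901 + 0.161q.
Set SMC = demand: 38.901 + 0.161q = 86.507 - 0.223q → q* = 123.9740.
The Pigouvian subsidy equals MEB at q*: 6.686 + 1.069×123.9740 = 139.2142.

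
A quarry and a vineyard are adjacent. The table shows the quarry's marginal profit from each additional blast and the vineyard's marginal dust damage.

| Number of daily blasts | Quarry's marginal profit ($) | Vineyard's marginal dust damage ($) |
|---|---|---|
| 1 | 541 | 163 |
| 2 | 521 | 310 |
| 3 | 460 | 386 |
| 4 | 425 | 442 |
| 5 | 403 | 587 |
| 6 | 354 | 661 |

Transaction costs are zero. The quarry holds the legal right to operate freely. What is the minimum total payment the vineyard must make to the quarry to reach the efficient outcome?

$1182

Left alone the quarry would choose level 6 (marginal profit stays positive).
Efficient level: k* = 3 (marginal profit ≥ marginal dust damage through 3).
The vineyard must at least cover the quarry's forgone profit from cutting 6→3: 425 + 403 + 354 = 1182.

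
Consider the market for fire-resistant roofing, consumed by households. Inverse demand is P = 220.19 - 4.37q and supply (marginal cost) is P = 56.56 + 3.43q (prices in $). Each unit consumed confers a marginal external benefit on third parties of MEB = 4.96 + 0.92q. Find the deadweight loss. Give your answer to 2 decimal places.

Market equilibrium (private): 56.56 + 3.43q = 220.19 - 4.37q → q_m = 20.9782.
Social marginal benefit = demand + MEB = 225.15 - 3.45q.
Set SMB = MC: 225.15 - 3.45q = 56.56 + 3.43q → q* = 24.5044.
Between q* and q_m the wedge SMB − MC runs linearly from 0 to MEB(q_m), so the loss is a triangle.
DWL = ½ × 3.5262 × 24.2599 = 42.7726.

DWL = $42.77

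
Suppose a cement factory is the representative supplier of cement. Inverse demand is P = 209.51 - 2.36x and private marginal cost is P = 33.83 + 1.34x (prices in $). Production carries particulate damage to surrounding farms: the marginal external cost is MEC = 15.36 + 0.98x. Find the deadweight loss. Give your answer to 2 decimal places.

DWL = $409.25

Market equilibrium (private): 33.83 + 1.34x = 209.51 - 2.36x → x_m = 47.4811.
Social marginal cost = private MC + MEC = 49.19 + 2.32x.
Set SMC = demand: 49.19 + 2.32x = 209.51 - 2.36x → x* = 34.2564.
Between x* and x_m the wedge SMC − demand runs linearly from 0 to MEC(x_m), so the loss is a triangle.
DWL = ½ × 13.2247 × 61.8915 = 409.2483.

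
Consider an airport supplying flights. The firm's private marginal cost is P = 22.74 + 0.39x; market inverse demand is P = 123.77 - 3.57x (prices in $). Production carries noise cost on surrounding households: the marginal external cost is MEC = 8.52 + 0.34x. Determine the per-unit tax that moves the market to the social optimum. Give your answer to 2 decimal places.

Social marginal cost = private MC + MEC = 31.26 + 0.73x.
Set SMC = demand: 31.26 + 0.73x = 123.77 - 3.57x → x* = 21.5140.
The Pigouvian tax equals MEC at x*: 8.52 + 0.34×21.5140 = 15.8348.

tax = $15.83 per unit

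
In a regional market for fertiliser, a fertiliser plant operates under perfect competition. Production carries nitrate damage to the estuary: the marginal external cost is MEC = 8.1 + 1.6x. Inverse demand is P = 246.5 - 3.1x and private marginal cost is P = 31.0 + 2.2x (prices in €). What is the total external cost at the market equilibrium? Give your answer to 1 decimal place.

Market equilibrium (private): 31.0 + 2.2x = 246.5 - 3.1x → x_m = 40.6604.
Total external cost = ∫₀^{x_m} (8.1 + 1.6x) dx = 8.1×40.6604 + ½×1.6×40.6604² = 1651.9637.

€1652.0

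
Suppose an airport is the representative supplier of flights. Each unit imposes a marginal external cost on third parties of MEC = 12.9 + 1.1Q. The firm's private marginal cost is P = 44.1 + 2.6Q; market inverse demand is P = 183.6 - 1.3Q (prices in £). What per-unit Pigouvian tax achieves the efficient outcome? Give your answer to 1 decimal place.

tax = £40.8 per unit

Social marginal cost = private MC + MEC = 57.0 + 3.7Q.
Set SMC = demand: 57.0 + 3.7Q = 183.6 - 1.3Q → Q* = 25.3200.
The Pigouvian tax equals MEC at Q*: 12.9 + 1.1×25.3200 = 40.7520.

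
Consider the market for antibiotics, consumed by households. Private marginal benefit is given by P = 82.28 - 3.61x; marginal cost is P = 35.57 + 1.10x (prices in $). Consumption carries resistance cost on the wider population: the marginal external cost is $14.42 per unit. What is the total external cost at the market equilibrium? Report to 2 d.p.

$143.01

Market equilibrium (private): 35.57 + 1.10x = 82.28 - 3.61x → x_m = 9.9172.
Total external cost = MEC × x_m = 14.42 × 9.9172 = 143.0060.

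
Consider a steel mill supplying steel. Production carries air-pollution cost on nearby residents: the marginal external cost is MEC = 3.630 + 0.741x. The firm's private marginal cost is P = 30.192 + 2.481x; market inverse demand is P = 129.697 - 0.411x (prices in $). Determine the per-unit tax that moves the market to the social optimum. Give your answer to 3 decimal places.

Social marginal cost = private MC + MEC = 33.822 + 3.222x.
Set SMC = demand: 33.822 + 3.222x = 129.697 - 0.411x → x* = 26.3900.
The Pigouvian tax equals MEC at x*: 3.630 + 0.741×26.3900 = 23.1850.

tax = $23.185 per unit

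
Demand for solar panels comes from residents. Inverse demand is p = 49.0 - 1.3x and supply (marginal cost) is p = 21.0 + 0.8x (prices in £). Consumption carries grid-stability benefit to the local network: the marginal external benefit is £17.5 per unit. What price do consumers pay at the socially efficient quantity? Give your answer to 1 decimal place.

P = £20.8

Social marginal benefit = demand + MEB = 66.5 - 1.3x.
Set SMB = MC: 66.5 - 1.3x = 21.0 + 0.8x → x* = 21.6667.
Consumer price on the demand curve at x*: 49.0 − 1.3×21.6667 = 20.8333.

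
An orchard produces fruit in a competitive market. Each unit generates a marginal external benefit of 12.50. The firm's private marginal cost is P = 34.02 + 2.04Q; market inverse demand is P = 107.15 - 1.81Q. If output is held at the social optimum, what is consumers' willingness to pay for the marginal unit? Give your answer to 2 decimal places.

Social marginal cost = private MC − MEB = 21.52 + 2.04Q.
Set SMC = demand: 21.52 + 2.04Q = 107.15 - 1.81Q → Q* = 22.2416.
Consumer price on the demand curve at Q*: 107.15 − 1.81×22.2416 = 66.8927.

P = 66.89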